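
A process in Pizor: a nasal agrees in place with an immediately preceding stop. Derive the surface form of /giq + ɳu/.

The rule targets /ɳ/ (voiced retroflex nasal), which sits after the trigger /q/ (uvular).
A voiced uvular nasal is [ɴ], so the surface segment is [ɴ].

[giqɴu]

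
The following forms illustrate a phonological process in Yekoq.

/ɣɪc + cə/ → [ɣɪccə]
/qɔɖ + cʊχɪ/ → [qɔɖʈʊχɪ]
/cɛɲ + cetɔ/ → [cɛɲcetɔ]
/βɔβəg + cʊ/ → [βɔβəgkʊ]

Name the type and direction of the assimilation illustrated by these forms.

progressive place assimilation

Comparing underlying and surface forms, /c/ → [ʈ] is the alternation; the neighbouring /ɖ/ is constant.
The change palatal → retroflex matches the place of the preceding /ɖ/, identifying this as place assimilation.
Manner and voice are unchanged, so the assimilation is partial, not total.
The same holds elsewhere in the data: /c/ → [k] after /g/ (palatal → velar, matching velar) — only place changes, and always toward the preceding segment.
No alternation appears in [ɣɪccə], [cɛɲcetɔ]: there the adjacent consonants already agree in place (/c/ and /c/ are both palatal; /c/ and /ɲ/ are both palatal), so these forms are consistent with the same rule.
Since the segment that changes follows the conditioning segment, the assimilation is progressive.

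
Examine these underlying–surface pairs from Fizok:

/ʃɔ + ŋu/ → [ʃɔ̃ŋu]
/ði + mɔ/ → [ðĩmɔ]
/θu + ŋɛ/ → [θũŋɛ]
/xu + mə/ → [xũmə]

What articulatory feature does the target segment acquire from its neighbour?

The vowel /ɔ/ surfaces as nasalised [ɔ̃] next to the following nasal /ŋ/ — it has acquired the [+nasal] feature of its neighbour.
The other forms show the same pattern: /i/ → [ĩ] before /m/; /u/ → [ũ] before /ŋ/; /u/ → [ũ] before /m/ — each time a vowel is nasalised next to a following nasal.

nasality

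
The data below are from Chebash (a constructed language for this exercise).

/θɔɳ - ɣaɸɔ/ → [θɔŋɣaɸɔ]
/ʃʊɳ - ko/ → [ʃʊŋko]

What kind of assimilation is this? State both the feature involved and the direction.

regressive place assimilation

Underlying /ɳ/ is realised as [ŋ] next to /ɣ/; /ɣ/ itself does not change.
/ɳ/ is retroflex while /ɣ/ is velar; the output [ŋ] is velar, matching the trigger — so the feature that spreads is place.
Manner and voice are unchanged, so the assimilation is partial, not total.
Checking the remaining alternation: /ɳ/ → [ŋ] before /k/ (retroflex → velar, matching velar) — only place changes, and always toward the following segment.
The trigger is the following segment, so the direction is regressive (anticipatory).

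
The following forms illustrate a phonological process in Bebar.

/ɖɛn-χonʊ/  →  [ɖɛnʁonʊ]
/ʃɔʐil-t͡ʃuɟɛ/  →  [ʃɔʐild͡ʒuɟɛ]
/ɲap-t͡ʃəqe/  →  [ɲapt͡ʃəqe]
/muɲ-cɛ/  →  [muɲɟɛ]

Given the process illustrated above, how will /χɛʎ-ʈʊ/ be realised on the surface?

The data show progressive voicing assimilation: /χ/ → [ʁ] after /n/; /t͡ʃ/ → [d͡ʒ] after /l/; /c/ → [ɟ] after /ɲ/. In each pair only voicing changes, matching the preceding consonant, while place and manner stay constant.
No alternation appears in [ɲapt͡ʃəqe]: there the adjacent consonants already agree in voicing (/t͡ʃ/ and /p/ are both voiceless), so this form is consistent with the same rule.
/ʈ/ is a voiceless retroflex stop. The preceding trigger /ʎ/ is voiced, so /ʈ/ must become voiced as well.
The voiced retroflex stop is [ɖ], so /ʈ/ → [ɖ].

[χɛʎɖʊ]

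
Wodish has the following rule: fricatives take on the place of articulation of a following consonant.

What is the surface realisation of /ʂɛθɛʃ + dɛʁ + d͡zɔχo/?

[ʂɛθɛsdɛzd͡zɔχo]

The rule targets /ʃ/ (voiceless postalveolar fricative), which sits before the trigger /d/ (alveolar).
Changing only its place to alveolar gives [s] — the voiceless alveolar fricative.
The same rule applies at the second boundary: /ʁ/ → [z] next to /d͡z/.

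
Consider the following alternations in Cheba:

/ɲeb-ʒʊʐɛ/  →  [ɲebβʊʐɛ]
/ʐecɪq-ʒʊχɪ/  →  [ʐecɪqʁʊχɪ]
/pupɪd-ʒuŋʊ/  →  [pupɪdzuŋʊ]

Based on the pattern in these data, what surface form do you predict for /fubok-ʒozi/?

The data show progressive place assimilation: /ʒ/ → [β] after /b/; /ʒ/ → [ʁ] after /q/; /ʒ/ → [z] after /d/. In each pair only place changes, matching the preceding consonant, while manner and voice stay constant.
The rule targets /ʒ/ (voiced postalveolar fricative), which sits after the trigger /k/ (velar).
Changing only its place to velar gives [ɣ] — the voiced velar fricative.

[fubokɣozi]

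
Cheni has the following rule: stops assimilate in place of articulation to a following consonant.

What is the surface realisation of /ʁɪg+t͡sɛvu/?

/g/ is a voiced velar stop. The following trigger /t͡s/ is alveolar, so /g/ must become alveolar as well.
Changing only its place to alveolar gives [d] — the voiced alveolar stop.

[ʁɪdt͡sɛvu]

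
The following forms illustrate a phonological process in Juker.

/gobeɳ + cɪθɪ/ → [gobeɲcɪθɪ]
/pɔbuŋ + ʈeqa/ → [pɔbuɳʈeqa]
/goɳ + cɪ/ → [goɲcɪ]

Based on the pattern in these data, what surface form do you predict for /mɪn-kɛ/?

[mɪŋkɛ]

The data show regressive place assimilation: /ɳ/ → [ɲ] before /c/; /ŋ/ → [ɳ] before /ʈ/. In each pair only place changes, matching the following consonant, while manner and voice stay constant.
/n/ is a voiced alveolar nasal. The following trigger /k/ is velar, so /n/ must become velar as well.
A voiced velar nasal is [ŋ], so the surface segment is [ŋ].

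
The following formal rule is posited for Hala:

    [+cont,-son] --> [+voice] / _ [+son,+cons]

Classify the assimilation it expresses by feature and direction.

The structural change is [+voice], and the conditioning segment [+son,+cons] (a sonorant consonant) is itself voiced, so the target comes to share the voicing of its neighbour — voicing assimilation.
The conditioning segment sits to the right of the focus bar, meaning the trigger follows the segment that changes — regressive assimilation.

regressive voicing assimilation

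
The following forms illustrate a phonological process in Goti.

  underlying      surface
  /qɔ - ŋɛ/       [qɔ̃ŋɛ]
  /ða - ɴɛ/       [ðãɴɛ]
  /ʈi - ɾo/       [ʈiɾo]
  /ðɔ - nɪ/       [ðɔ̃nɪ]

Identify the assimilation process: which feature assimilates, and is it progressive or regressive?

The vowel /ɔ/ surfaces as nasalised [ɔ̃] next to the following nasal /ŋ/ — it has acquired the [+nasal] feature of its neighbour.
The other forms show the same pattern: /a/ → [ã] before /ɴ/; /ɔ/ → [ɔ̃] before /n/ — each time a vowel is nasalised next to a following nasal.
No change occurs in [ʈiɾo] because the vowel at the boundary is adjacent to an oral consonant, not a nasal (/i/ next to /ɾ/).
Because the conditioning nasal is to the right of the vowel that changes, the process is regressive (anticipatory).

regressive nasality assimilation (vowel nasalisation)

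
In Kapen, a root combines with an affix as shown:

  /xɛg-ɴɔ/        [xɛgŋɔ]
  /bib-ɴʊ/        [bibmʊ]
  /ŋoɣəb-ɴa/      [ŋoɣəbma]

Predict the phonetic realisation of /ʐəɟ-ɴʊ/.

The data show progressive place assimilation: /ɴ/ → [ŋ] after /g/; /ɴ/ → [m] after /b/. In each pair only place changes, matching the preceding consonant, while manner and voice stay constant.
The rule targets /ɴ/ (voiced uvular nasal), which sits after the trigger /ɟ/ (palatal).
The voiced palatal nasal is [ɲ], so /ɴ/ → [ɲ].

[ʐəɟɲʊ]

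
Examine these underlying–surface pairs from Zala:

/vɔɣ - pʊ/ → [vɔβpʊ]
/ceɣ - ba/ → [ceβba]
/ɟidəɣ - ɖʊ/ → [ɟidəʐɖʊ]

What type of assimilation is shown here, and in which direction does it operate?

regressive place assimilation

The segment that alternates is /ɣ/, which surfaces as [β] when adjacent to /p/.
The change velar → bilabial matches the place of the following /p/, identifying this as place assimilation.
Manner and voice are unchanged, so the assimilation is partial, not total.
The other alternating forms pattern the same way: /ɣ/ → [β] before /b/ (velar → bilabial, matching bilabial); /ɣ/ → [ʐ] before /ɖ/ (velar → retroflex, matching retroflex) — only place changes, and always toward the following segment.
Since the segment that changes precedes the conditioning segment, the assimilation is regressive.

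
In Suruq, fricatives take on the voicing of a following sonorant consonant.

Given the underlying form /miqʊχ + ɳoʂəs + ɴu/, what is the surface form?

/χ/ is a voiceless uvular fricative. The following trigger /ɳ/ is voiced, so /χ/ must become voiced as well.
A voiced uvular fricative is [ʁ], so the surface segment is [ʁ].
At the second juncture, /s/ likewise becomes [z] adjacent to /ɴ/.

[miqʊʁɳoʂəzɴu]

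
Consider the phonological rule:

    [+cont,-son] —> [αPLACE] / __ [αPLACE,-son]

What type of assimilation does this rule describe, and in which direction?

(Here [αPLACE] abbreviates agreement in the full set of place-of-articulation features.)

The shared variable α links the value of the place features (abbreviated [PLACE]) on the target to the same value on the neighbouring segment, so place is the feature that assimilates.
The conditioning segment sits to the right of the focus bar, meaning the trigger follows the segment that changes — regressive assimilation.

regressive place assimilation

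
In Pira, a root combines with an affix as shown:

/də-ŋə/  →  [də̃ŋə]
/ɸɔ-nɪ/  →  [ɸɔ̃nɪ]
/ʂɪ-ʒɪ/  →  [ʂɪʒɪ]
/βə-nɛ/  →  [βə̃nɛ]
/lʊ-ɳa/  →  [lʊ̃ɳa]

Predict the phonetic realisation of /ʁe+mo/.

[ʁẽmo]

The data show regressive nasality assimilation (vowel nasalisation): /ə/ → [ə̃] before /ŋ/; /ɔ/ → [ɔ̃] before /n/; /ə/ → [ə̃] before /n/; /ʊ/ → [ʊ̃] before /ɳ/ — a vowel is nasalised by an immediately following nasal consonant.
No change occurs in [ʂɪʒɪ] because the vowel at the boundary is adjacent to an oral consonant, not a nasal (/ɪ/ next to /ʒ/).
The vowel /e/ is adjacent to the following nasal /m/, so it acquires [+nasal] and surfaces as [ẽ].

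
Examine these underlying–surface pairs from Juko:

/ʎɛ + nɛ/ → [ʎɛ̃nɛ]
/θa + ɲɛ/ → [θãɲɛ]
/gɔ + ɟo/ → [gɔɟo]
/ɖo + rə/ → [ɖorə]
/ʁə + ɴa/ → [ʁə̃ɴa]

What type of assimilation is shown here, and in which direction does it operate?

The vowel /ɛ/ surfaces as nasalised [ɛ̃] next to the following nasal /n/ — it has acquired the [+nasal] feature of its neighbour.
The other forms show the same pattern: /a/ → [ã] before /ɲ/; /ə/ → [ə̃] before /ɴ/ — each time a vowel is nasalised next to a following nasal.
No change occurs in [gɔɟo], [ɖorə] because the vowel at the boundary is adjacent to an oral consonant, not a nasal (/ɔ/ next to /ɟ/; /o/ next to /r/).
Because the conditioning nasal is to the right of the vowel that changes, the process is regressive (anticipatory).

regressive nasality assimilation (vowel nasalisation)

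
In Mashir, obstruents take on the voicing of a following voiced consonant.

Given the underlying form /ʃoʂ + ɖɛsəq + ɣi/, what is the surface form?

/ʂ/ is a voiceless retroflex fricative. The following trigger /ɖ/ is voiced, so /ʂ/ must become voiced as well.
A voiced retroflex fricative is [ʐ], so the surface segment is [ʐ].
At the second juncture, /q/ likewise becomes [ɢ] adjacent to /ɣ/.

[ʃoʐɖɛsəɢɣi]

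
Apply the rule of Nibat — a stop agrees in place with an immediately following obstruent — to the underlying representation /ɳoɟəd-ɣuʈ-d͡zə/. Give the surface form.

[ɳoɟəgɣutd͡zə]

/d/ is a voiced alveolar stop. The following trigger /ɣ/ is velar, so /d/ must become velar as well.
Changing only its place to velar gives [g] — the voiced velar stop.
The same rule applies at the second boundary: /ʈ/ → [t] next to /d͡z/.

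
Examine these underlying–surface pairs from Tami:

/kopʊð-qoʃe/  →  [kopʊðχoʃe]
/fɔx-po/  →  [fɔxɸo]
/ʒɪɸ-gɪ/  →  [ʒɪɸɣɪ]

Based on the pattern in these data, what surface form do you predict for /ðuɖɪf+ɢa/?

[ðuɖɪfʁa]

The data show progressive manner assimilation: /q/ → [χ] after /ð/; /p/ → [ɸ] after /x/; /g/ → [ɣ] after /ɸ/. In each pair only manner changes, matching the preceding consonant, while place and voice stay constant.
/ɢ/ is a voiced uvular stop. The preceding trigger /f/ is a fricative, so /ɢ/ must become a fricative as well.
A voiced uvular fricative is [ʁ], so the surface segment is [ʁ].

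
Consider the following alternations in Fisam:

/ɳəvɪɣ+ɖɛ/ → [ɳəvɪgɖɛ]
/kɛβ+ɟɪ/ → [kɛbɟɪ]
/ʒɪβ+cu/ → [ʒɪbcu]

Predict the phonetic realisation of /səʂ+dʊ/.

[səʈdʊ]

The data show regressive manner assimilation: /ɣ/ → [g] before /ɖ/; /β/ → [b] before /ɟ/; /β/ → [b] before /c/. In each pair only manner changes, matching the following consonant, while place and voice stay constant.
The rule targets /ʂ/ (voiceless retroflex fricative), which sits before the trigger /d/ (stop).
Changing only its manner to stop gives [ʈ] — the voiceless retroflex stop.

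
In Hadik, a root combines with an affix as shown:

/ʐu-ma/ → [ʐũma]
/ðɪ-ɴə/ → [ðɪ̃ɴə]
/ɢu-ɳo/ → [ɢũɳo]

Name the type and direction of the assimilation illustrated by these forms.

The vowel /u/ surfaces as nasalised [ũ] next to the following nasal /m/ — it has acquired the [+nasal] feature of its neighbour.
Likewise in the remaining data: /ɪ/ → [ɪ̃] before /ɴ/; /u/ → [ũ] before /ɳ/ — each time a vowel is nasalised next to a following nasal.
Because the conditioning nasal is to the right of the vowel that changes, the process is regressive (anticipatory).

regressive nasality assimilation (vowel nasalisation)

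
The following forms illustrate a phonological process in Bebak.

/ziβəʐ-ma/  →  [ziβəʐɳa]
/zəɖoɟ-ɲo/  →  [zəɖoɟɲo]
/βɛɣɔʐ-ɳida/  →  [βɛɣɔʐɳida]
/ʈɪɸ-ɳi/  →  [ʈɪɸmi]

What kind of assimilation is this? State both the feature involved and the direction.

progressive place assimilation

Underlying /m/ is realised as [ɳ] next to /ʐ/; /ʐ/ itself does not change.
The change bilabial → retroflex matches the place of the preceding /ʐ/, identifying this as place assimilation.
Manner and voice are unchanged, so the assimilation is partial, not total.
The same holds elsewhere in the data: /ɳ/ → [m] after /ɸ/ (retroflex → bilabial, matching bilabial) — only place changes, and always toward the preceding segment.
Nothing changes in [zəɖoɟɲo], [βɛɣɔʐɳida]: there the adjacent consonants already agree in place (/ɲ/ and /ɟ/ are both palatal; /ɳ/ and /ʐ/ are both retroflex), so these forms are consistent with the same rule.
The trigger is the preceding segment, so the direction is progressive (perseverative).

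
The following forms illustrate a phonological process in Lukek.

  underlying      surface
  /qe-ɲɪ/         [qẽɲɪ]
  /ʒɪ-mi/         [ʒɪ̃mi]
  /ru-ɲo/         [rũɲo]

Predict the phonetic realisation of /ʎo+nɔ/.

The data show regressive nasality assimilation (vowel nasalisation): /e/ → [ẽ] before /ɲ/; /ɪ/ → [ɪ̃] before /m/; /u/ → [ũ] before /ɲ/ — a vowel is nasalised by an immediately following nasal consonant.
The vowel /o/ is adjacent to the following nasal /n/, so it acquires [+nasal] and surfaces as [õ].

[ʎõnɔ]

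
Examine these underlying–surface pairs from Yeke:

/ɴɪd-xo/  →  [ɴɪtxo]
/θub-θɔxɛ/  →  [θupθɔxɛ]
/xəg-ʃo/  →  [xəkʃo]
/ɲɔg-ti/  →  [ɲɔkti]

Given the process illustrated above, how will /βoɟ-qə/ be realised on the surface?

The data show regressive voicing assimilation: /d/ → [t] before /x/; /b/ → [p] before /θ/; /g/ → [k] before /ʃ/; /g/ → [k] before /t/. In each pair only voicing changes, matching the following consonant, while place and manner stay constant.
/ɟ/ is a voiced palatal stop. The following trigger /q/ is voiceless, so /ɟ/ must become voiceless as well.
Changing only its voicing to voiceless gives [c] — the voiceless palatal stop.

[βocqə]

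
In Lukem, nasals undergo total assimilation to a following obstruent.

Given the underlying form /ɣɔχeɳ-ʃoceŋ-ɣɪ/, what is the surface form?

/ɳ/ is the segment targeted by the rule; it sits immediately before /ʃ/, so it assimilates completely and surfaces as [ʃ].
The same rule applies at the second boundary: /ŋ/ → [ɣ] next to /ɣ/.

[ɣɔχeʃʃoceɣɣɪ]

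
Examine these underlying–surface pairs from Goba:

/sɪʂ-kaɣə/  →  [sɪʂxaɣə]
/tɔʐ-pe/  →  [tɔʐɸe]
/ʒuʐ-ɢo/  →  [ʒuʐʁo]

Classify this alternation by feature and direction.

The segment that alternates is /k/, which surfaces as [x] when adjacent to /ʂ/.
The change stop → fricative matches the manner of the preceding /ʂ/, identifying this as manner assimilation.
Place and voice are unchanged, so the assimilation is partial, not total.
Checking the remaining alternations: /p/ → [ɸ] after /ʐ/ (stop → fricative, matching a fricative); /ɢ/ → [ʁ] after /ʐ/ (stop → fricative, matching a fricative) — only manner changes, and always toward the preceding segment.
Since the segment that changes follows the conditioning segment, the assimilation is progressive.

progressive manner assimilation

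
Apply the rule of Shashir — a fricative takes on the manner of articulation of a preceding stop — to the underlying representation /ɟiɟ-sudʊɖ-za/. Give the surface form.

The rule targets /s/ (voiceless alveolar fricative), which sits after the trigger /ɟ/ (stop).
The voiceless alveolar stop is [t], so /s/ → [t].
At the second juncture, /z/ likewise becomes [d] adjacent to /ɖ/.

[ɟiɟtudʊɖda]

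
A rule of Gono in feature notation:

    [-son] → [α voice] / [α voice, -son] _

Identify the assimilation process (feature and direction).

The rule copies [voice] from the environment onto the target, so the assimilating feature is voicing.
The conditioning segment sits to the left of the focus bar, meaning the trigger precedes the segment that changes — progressive assimilation.

progressive voicing assimilation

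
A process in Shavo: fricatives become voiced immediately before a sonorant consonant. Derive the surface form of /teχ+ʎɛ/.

The rule targets /χ/ (voiceless uvular fricative), which sits before the trigger /ʎ/ (voiced).
A voiced uvular fricative is [ʁ], so the surface segment is [ʁ].

[teʁʎɛ]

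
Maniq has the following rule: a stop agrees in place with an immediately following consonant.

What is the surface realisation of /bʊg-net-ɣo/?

[bʊdnekɣo]

The rule targets /g/ (voiced velar stop), which sits before the trigger /n/ (alveolar).
A voiced alveolar stop is [d], so the surface segment is [d].
At the second juncture, /t/ likewise becomes [k] adjacent to /ɣ/.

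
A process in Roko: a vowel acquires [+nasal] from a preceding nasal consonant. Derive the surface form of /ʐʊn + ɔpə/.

/ɔ/ sits next to the nasal /n/ and is therefore nasalised to [ɔ̃].

[ʐʊnɔ̃pə]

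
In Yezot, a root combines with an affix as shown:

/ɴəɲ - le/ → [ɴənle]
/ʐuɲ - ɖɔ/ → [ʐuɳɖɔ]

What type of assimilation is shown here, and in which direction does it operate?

Comparing underlying and surface forms, /ɲ/ → [n] is the alternation; the neighbouring /l/ is constant.
The change palatal → alveolar matches the place of the following /l/, identifying this as place assimilation.
Manner and voice are unchanged, so the assimilation is partial, not total.
The same holds elsewhere in the data: /ɲ/ → [ɳ] before /ɖ/ (palatal → retroflex, matching retroflex) — only place changes, and always toward the following segment.
The trigger is the following segment, so the direction is regressive (anticipatory).

regressive place assimilation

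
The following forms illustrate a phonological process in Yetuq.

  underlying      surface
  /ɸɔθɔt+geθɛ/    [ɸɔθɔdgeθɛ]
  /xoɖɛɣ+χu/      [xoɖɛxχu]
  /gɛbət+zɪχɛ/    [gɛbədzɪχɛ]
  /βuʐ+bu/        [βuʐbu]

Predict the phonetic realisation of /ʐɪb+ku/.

[ʐɪpku]

The data show regressive voicing assimilation: /t/ → [d] before /g/; /ɣ/ → [x] before /χ/; /t/ → [d] before /z/. In each pair only voicing changes, matching the following consonant, while place and manner stay constant.
Nothing changes in [βuʐbu]: there the adjacent consonants already agree in voicing (/ʐ/ and /b/ are both voiced), so this form is consistent with the same rule.
The rule targets /b/ (voiced bilabial stop), which sits before the trigger /k/ (voiceless).
Changing only its voicing to voiceless gives [p] — the voiceless bilabial stop.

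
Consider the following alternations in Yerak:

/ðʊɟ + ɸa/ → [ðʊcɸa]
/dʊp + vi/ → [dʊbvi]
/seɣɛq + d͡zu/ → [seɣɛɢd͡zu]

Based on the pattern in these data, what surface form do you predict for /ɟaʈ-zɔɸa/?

[ɟaɖzɔɸa]

The data show regressive voicing assimilation: /ɟ/ → [c] before /ɸ/; /p/ → [b] before /v/; /q/ → [ɢ] before /d͡z/. In each pair only voicing changes, matching the following consonant, while place and manner stay constant.
The rule targets /ʈ/ (voiceless retroflex stop), which sits before the trigger /z/ (voiced).
A voiced retroflex stop is [ɖ], so the surface segment is [ɖ].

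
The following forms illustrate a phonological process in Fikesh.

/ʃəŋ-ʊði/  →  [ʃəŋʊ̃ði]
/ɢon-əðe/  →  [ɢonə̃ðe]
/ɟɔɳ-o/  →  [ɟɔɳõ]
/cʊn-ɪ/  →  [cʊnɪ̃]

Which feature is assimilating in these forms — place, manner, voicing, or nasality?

nasality

The vowel /ʊ/ surfaces as nasalised [ʊ̃] next to the preceding nasal /ŋ/ — it has acquired the [+nasal] feature of its neighbour.
The other forms show the same pattern: /ə/ → [ə̃] after /n/; /o/ → [õ] after /ɳ/; /ɪ/ → [ɪ̃] after /n/ — each time a vowel is nasalised next to a preceding nasal.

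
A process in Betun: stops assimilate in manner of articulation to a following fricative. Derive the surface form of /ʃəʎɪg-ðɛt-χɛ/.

[ʃəʎɪɣðɛsχɛ]

The rule targets /g/ (voiced velar stop), which sits before the trigger /ð/ (fricative).
A voiced velar fricative is [ɣ], so the surface segment is [ɣ].
The same rule applies at the second boundary: /t/ → [s] next to /χ/.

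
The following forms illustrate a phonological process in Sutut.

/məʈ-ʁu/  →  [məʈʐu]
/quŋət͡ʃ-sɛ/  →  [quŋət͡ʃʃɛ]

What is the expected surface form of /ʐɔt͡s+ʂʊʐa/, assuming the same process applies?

The data show progressive place assimilation: /ʁ/ → [ʐ] after /ʈ/; /s/ → [ʃ] after /t͡ʃ/. In each pair only place changes, matching the preceding consonant, while manner and voice stay constant.
The rule targets /ʂ/ (voiceless retroflex fricative), which sits after the trigger /t͡s/ (alveolar).
Changing only its place to alveolar gives [s] — the voiceless alveolar fricative.

[ʐɔt͡ssʊʐa]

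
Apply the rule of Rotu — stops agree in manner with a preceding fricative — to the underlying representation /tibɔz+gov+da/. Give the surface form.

[tibɔzɣovza]

The rule targets /g/ (voiced velar stop), which sits after the trigger /z/ (fricative).
A voiced velar fricative is [ɣ], so the surface segment is [ɣ].
At the second juncture, /d/ likewise becomes [z] adjacent to /v/.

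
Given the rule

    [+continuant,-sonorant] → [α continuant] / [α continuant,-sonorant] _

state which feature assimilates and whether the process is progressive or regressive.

progressive manner assimilation

The shared variable α links the value of [continuant] on the target to that of the neighbouring obstruent. [continuant] distinguishes stops from fricatives — a manner-of-articulation feature — so this is manner assimilation.
The conditioning segment sits to the left of the focus bar, meaning the trigger precedes the segment that changes — progressive assimilation.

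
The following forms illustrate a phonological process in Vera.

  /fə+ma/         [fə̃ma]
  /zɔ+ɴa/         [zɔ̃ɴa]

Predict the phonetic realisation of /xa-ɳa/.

[xãɳa]

The data show regressive nasality assimilation (vowel nasalisation): /ə/ → [ə̃] before /m/; /ɔ/ → [ɔ̃] before /ɴ/ — a vowel is nasalised by an immediately following nasal consonant.
The vowel /a/ is adjacent to the following nasal /ɳ/, so it acquires [+nasal] and surfaces as [ã].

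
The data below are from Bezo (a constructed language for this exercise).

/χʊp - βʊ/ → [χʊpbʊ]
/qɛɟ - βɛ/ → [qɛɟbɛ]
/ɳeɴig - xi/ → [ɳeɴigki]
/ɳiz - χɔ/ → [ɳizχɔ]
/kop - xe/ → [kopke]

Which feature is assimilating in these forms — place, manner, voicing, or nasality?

Comparing underlying and surface forms, /β/ → [b] is the alternation; the neighbouring /p/ is constant.
/β/ is a fricative while /p/ is a stop; the output [b] is a stop, matching the trigger — so the feature that spreads is manner.
Checking the remaining alternations: /β/ → [b] after /ɟ/ (fricative → stop, matching a stop); /x/ → [k] after /g/ (fricative → stop, matching a stop); /x/ → [k] after /p/ (fricative → stop, matching a stop) — only manner changes, and always toward the preceding segment.
Nothing changes in [ɳizχɔ]: there the adjacent consonants already agree in manner (/χ/ and /z/ are both fricatives), so this form is consistent with the same rule.

manner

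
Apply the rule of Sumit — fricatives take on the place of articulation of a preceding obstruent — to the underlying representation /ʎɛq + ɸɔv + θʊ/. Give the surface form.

[ʎɛqχɔvfʊ]

The rule targets /ɸ/ (voiceless bilabial fricative), which sits after the trigger /q/ (uvular).
A voiceless uvular fricative is [χ], so the surface segment is [χ].
At the second juncture, /θ/ likewise becomes [f] adjacent to /v/.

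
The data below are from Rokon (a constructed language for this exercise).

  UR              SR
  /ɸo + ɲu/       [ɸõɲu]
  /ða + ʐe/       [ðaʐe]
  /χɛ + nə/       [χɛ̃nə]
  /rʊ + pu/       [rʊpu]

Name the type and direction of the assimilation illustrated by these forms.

The vowel /o/ surfaces as nasalised [õ] next to the following nasal /ɲ/ — it has acquired the [+nasal] feature of its neighbour.
Likewise in the remaining data: /ɛ/ → [ɛ̃] before /n/ — each time a vowel is nasalised next to a following nasal.
No change occurs in [ðaʐe], [rʊpu] because the vowel at the boundary is adjacent to an oral consonant, not a nasal (/a/ next to /ʐ/; /ʊ/ next to /p/).
Because the conditioning nasal is to the right of the vowel that changes, the process is regressive (anticipatory).

regressive nasality assimilation (vowel nasalisation)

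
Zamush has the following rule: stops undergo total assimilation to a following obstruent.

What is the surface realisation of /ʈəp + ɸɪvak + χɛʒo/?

/p/ is the segment targeted by the rule; it sits immediately before /ɸ/, so it assimilates completely and surfaces as [ɸ].
The same rule applies at the second boundary: /k/ → [χ] next to /χ/.

[ʈəɸɸɪvaχχɛʒo]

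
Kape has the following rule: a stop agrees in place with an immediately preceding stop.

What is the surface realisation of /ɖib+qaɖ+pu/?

The rule targets /q/ (voiceless uvular stop), which sits after the trigger /b/ (bilabial).
The voiceless bilabial stop is [p], so /q/ → [p].
The same rule applies at the second boundary: /p/ → [ʈ] next to /ɖ/.

[ɖibpaɖʈu]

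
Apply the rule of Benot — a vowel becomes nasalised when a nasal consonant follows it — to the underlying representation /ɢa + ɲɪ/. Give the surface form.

[ɢãɲɪ]

/a/ sits next to the nasal /ɲ/ and is therefore nasalised to [ã].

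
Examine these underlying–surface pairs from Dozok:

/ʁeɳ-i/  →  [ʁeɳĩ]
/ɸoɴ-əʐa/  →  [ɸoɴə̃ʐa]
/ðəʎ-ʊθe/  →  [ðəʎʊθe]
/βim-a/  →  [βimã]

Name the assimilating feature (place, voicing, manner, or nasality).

nasality

The vowel /i/ surfaces as nasalised [ĩ] next to the preceding nasal /ɳ/ — it has acquired the [+nasal] feature of its neighbour.
The other forms show the same pattern: /ə/ → [ə̃] after /ɴ/; /a/ → [ã] after /m/ — each time a vowel is nasalised next to a preceding nasal.
No change occurs in [ðəʎʊθe] because the vowel at the boundary is adjacent to an oral consonant, not a nasal (/ʊ/ next to /ʎ/).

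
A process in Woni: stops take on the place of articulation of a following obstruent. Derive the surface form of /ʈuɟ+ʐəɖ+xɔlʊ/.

/ɟ/ is a voiced palatal stop. The following trigger /ʐ/ is retroflex, so /ɟ/ must become retroflex as well.
Changing only its place to retroflex gives [ɖ] — the voiced retroflex stop.
At the second juncture, /ɖ/ likewise becomes [g] adjacent to /x/.

[ʈuɖʐəgxɔlʊ]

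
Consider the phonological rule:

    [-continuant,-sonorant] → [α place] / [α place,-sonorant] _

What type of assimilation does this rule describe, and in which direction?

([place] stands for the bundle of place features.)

The shared variable α links the value of the place features (abbreviated [place]) on the target to the same value on the neighbouring segment, so place is the feature that assimilates.
The conditioning segment sits to the left of the focus bar, meaning the trigger precedes the segment that changes — progressive assimilation.

progressive place assimilation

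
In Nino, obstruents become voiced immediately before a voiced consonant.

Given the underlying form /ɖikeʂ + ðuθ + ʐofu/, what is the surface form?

[ɖikeʐðuðʐofu]

The rule targets /ʂ/ (voiceless retroflex fricative), which sits before the trigger /ð/ (voiced).
The voiced retroflex fricative is [ʐ], so /ʂ/ → [ʐ].
At the second juncture, /θ/ likewise becomes [ð] adjacent to /ʐ/.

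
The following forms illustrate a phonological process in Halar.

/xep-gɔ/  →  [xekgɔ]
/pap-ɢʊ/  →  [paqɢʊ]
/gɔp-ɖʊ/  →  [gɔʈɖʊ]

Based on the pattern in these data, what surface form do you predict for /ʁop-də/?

[ʁotdə]

The data show regressive place assimilation: /p/ → [k] before /g/; /p/ → [q] before /ɢ/; /p/ → [ʈ] before /ɖ/. In each pair only place changes, matching the following consonant, while manner and voice stay constant.
The rule targets /p/ (voiceless bilabial stop), which sits before the trigger /d/ (alveolar).
Changing only its place to alveolar gives [t] — the voiceless alveolar stop.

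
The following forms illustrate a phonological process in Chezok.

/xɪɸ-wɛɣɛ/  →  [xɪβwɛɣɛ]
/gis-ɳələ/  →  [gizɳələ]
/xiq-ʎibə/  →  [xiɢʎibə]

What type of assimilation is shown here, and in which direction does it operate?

Comparing underlying and surface forms, /ɸ/ → [β] is the alternation; the neighbouring /w/ is constant.
/ɸ/ is voiceless while /w/ is voiced; the output [β] is voiced, matching the trigger — so the feature that spreads is voicing.
Place and manner are unchanged, so the assimilation is partial, not total.
Checking the remaining alternations: /s/ → [z] before /ɳ/ (voiceless → voiced, matching voiced); /q/ → [ɢ] before /ʎ/ (voiceless → voiced, matching voiced) — only voicing changes, and always toward the following segment.
The trigger is the following segment, so the direction is regressive (anticipatory).

regressive voicing assimilation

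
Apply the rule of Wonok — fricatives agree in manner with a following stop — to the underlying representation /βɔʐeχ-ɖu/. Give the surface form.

[βɔʐeqɖu]

The rule targets /χ/ (voiceless uvular fricative), which sits before the trigger /ɖ/ (stop).
Changing only its manner to stop gives [q] — the voiceless uvular stop.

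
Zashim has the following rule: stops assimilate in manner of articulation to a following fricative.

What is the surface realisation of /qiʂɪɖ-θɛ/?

[qiʂɪʐθɛ]

The rule targets /ɖ/ (voiced retroflex stop), which sits before the trigger /θ/ (fricative).
The voiced retroflex fricative is [ʐ], so /ɖ/ → [ʐ].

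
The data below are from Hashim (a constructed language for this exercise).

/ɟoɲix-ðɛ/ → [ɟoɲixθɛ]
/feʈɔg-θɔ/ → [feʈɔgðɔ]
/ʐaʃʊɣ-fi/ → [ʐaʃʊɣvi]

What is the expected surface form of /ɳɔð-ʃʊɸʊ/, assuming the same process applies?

The data show progressive voicing assimilation: /ð/ → [θ] after /x/; /θ/ → [ð] after /g/; /f/ → [v] after /ɣ/. In each pair only voicing changes, matching the preceding consonant, while place and manner stay constant.
The rule targets /ʃ/ (voiceless postalveolar fricative), which sits after the trigger /ð/ (voiced).
The voiced postalveolar fricative is [ʒ], so /ʃ/ → [ʒ].

[ɳɔðʒʊɸʊ]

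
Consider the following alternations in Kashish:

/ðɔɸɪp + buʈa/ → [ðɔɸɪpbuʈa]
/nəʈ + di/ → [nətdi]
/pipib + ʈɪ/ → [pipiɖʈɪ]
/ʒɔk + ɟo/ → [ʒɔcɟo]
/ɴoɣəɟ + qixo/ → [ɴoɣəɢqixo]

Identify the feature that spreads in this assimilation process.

place

The segment that alternates is /ʈ/, which surfaces as [t] when adjacent to /d/.
/ʈ/ is retroflex while /d/ is alveolar; the output [t] is alveolar, matching the trigger — so the feature that spreads is place.
Checking the remaining alternations: /b/ → [ɖ] before /ʈ/ (bilabial → retroflex, matching retroflex); /k/ → [c] before /ɟ/ (velar → palatal, matching palatal); /ɟ/ → [ɢ] before /q/ (palatal → uvular, matching uvular) — only place changes, and always toward the following segment.
Nothing changes in [ðɔɸɪpbuʈa]: there the adjacent consonants already agree in place (/p/ and /b/ are both bilabial), so this form is consistent with the same rule.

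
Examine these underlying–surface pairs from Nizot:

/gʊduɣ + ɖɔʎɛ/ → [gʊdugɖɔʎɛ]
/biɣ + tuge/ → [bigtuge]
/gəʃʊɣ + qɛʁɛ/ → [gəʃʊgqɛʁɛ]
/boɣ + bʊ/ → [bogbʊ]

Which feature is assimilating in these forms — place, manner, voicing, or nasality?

manner

Comparing underlying and surface forms, /ɣ/ → [g] is the alternation; the neighbouring /ɖ/ is constant.
/ɣ/ is a fricative while /ɖ/ is a stop; the output [g] is a stop, matching the trigger — so the feature that spreads is manner.
Checking the remaining alternations: /ɣ/ → [g] before /t/ (fricative → stop, matching a stop); /ɣ/ → [g] before /q/ (fricative → stop, matching a stop); /ɣ/ → [g] before /b/ (fricative → stop, matching a stop) — only manner changes, and always toward the following segment.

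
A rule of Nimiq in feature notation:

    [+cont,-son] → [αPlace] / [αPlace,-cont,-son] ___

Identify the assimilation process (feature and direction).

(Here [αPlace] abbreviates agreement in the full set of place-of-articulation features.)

progressive place assimilation

The shared variable α links the value of the place features (abbreviated [Place]) on the target to the same value on the neighbouring segment, so place is the feature that assimilates.
The conditioning segment sits to the left of the focus bar, meaning the trigger precedes the segment that changes — progressive assimilation.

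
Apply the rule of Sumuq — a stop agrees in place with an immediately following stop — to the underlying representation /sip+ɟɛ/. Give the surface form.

/p/ is a voiceless bilabial stop. The following trigger /ɟ/ is palatal, so /p/ must become palatal as well.
The voiceless palatal stop is [c], so /p/ → [c].

[sicɟɛ]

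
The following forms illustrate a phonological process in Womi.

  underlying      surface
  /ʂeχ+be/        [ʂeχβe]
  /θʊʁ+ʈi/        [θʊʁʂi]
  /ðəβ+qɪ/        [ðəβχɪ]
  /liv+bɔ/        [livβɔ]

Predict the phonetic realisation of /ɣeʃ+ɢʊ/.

The data show progressive manner assimilation: /b/ → [β] after /χ/; /ʈ/ → [ʂ] after /ʁ/; /q/ → [χ] after /β/; /b/ → [β] after /v/. In each pair only manner changes, matching the preceding consonant, while place and voice stay constant.
The rule targets /ɢ/ (voiced uvular stop), which sits after the trigger /ʃ/ (fricative).
Changing only its manner to fricative gives [ʁ] — the voiced uvular fricative.

[ɣeʃʁʊ]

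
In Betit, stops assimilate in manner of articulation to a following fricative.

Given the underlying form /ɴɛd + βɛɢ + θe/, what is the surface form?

The rule targets /d/ (voiced alveolar stop), which sits before the trigger /β/ (fricative).
The voiced alveolar fricative is [z], so /d/ → [z].
The same rule applies at the second boundary: /ɢ/ → [ʁ] next to /θ/.

[ɴɛzβɛʁθe]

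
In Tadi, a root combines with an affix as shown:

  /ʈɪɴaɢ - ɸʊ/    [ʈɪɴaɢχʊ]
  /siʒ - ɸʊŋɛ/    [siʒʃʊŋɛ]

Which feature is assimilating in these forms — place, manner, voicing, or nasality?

place

Comparing underlying and surface forms, /ɸ/ → [χ] is the alternation; the neighbouring /ɢ/ is constant.
The change bilabial → uvular matches the place of the preceding /ɢ/, identifying this as place assimilation.
The other alternating form patterns the same way: /ɸ/ → [ʃ] after /ʒ/ (bilabial → postalveolar, matching postalveolar) — only place changes, and always toward the preceding segment.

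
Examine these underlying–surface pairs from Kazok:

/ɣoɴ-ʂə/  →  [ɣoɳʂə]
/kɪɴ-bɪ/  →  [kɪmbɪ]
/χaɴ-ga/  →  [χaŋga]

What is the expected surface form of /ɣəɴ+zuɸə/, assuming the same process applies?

The data show regressive place assimilation: /ɴ/ → [ɳ] before /ʂ/; /ɴ/ → [m] before /b/; /ɴ/ → [ŋ] before /g/. In each pair only place changes, matching the following consonant, while manner and voice stay constant.
/ɴ/ is a voiced uvular nasal. The following trigger /z/ is alveolar, so /ɴ/ must become alveolar as well.
The voiced alveolar nasal is [n], so /ɴ/ → [n].

[ɣənzuɸə]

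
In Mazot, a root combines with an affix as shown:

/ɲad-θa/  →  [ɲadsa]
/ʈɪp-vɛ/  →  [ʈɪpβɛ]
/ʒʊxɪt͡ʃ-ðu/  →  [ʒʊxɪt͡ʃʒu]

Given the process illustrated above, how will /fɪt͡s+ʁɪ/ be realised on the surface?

The data show progressive place assimilation: /θ/ → [s] after /d/; /v/ → [β] after /p/; /ð/ → [ʒ] after /t͡ʃ/. In each pair only place changes, matching the preceding consonant, while manner and voice stay constant.
/ʁ/ is a voiced uvular fricative. The preceding trigger /t͡s/ is alveolar, so /ʁ/ must become alveolar as well.
A voiced alveolar fricative is [z], so the surface segment is [z].

[fɪt͡szɪ]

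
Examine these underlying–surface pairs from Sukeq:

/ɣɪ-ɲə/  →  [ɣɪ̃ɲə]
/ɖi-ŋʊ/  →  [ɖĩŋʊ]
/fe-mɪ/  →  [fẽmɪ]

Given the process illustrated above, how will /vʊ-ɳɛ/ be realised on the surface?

The data show regressive nasality assimilation (vowel nasalisation): /ɪ/ → [ɪ̃] before /ɲ/; /i/ → [ĩ] before /ŋ/; /e/ → [ẽ] before /m/ — a vowel is nasalised by an immediately following nasal consonant.
/ʊ/ sits next to the nasal /ɳ/ and is therefore nasalised to [ʊ̃].

[vʊ̃ɳɛ]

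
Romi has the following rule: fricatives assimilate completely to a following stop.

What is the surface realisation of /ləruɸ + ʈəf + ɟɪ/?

[ləruʈʈəɟɟɪ]

/ɸ/ is the segment targeted by the rule; it sits immediately before /ʈ/, so it assimilates completely and surfaces as [ʈ].
The same rule applies at the second boundary: /f/ → [ɟ] next to /ɟ/.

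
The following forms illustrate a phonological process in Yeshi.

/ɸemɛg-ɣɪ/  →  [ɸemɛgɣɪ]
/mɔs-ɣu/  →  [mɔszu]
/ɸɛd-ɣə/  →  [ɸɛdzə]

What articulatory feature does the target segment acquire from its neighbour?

Comparing underlying and surface forms, /ɣ/ → [z] is the alternation; the neighbouring /s/ is constant.
The change velar → alveolar matches the place of the preceding /s/, identifying this as place assimilation.
The other alternating form patterns the same way: /ɣ/ → [z] after /d/ (velar → alveolar, matching alveolar) — only place changes, and always toward the preceding segment.
No alternation appears in [ɸemɛgɣɪ]: there the adjacent consonants already agree in place (/ɣ/ and /g/ are both velar), so this form is consistent with the same rule.

place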